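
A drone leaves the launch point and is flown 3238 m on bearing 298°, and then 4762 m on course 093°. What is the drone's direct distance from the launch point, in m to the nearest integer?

2283 m

Leg 1 (298°, 3238 m): east 3238 sin 298° = -2858.98, north 3238 cos 298° = 1520.15
Leg 2 (093°, 4762 m): east 4762 sin 93° = 4755.47, north 4762 cos 93° = -249.22
Net: 1896.49 east, 1270.93 north. Distance = √((1896.49)² + (1270.93)²) = 2282.964 m.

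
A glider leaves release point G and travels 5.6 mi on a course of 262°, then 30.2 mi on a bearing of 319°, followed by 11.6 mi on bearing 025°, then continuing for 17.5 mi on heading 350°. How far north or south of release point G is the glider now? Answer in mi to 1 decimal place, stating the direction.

49.8 mi north

Leg 1 (262°, 5.6 mi): east 5.6 sin 262° = -5.55, north 5.6 cos 262° = -0.78
Leg 2 (319°, 30.2 mi): east 30.2 sin 319° = -19.81, north 30.2 cos 319° = 22.79
Leg 3 (025°, 11.6 mi): east 11.6 sin 25° = 4.90, north 11.6 cos 25° = 10.51
Leg 4 (350°, 17.5 mi): east 17.5 sin 350° = -3.04, north 17.5 cos 350° = 17.23
Net north component: 49.76 mi.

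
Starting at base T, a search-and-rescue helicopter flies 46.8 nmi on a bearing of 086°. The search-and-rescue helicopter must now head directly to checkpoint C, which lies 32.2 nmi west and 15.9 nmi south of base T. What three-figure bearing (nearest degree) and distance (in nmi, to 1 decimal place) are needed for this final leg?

256°, 81.2 nmi

Leg 1 (086°, 46.8 nmi): east 46.8 sin 86° = 46.69, north 46.8 cos 86° = 3.26
Current position: (46.69, 3.26). Target: (-32.2, -15.9). Remaining: Δeast = -78.89, Δnorth = -19.16.
Bearing = atan2(-78.89, -19.16) mod 360° = 256.35°; distance = √((-78.89)² + (-19.16)²) = 81.181 nmi.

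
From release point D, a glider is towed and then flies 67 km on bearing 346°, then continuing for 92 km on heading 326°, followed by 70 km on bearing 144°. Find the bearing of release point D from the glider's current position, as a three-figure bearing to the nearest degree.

Leg 1 (346°, 67 km): east 67 sin 346° = -16.21, north 67 cos 346° = 65.01
Leg 2 (326°, 92 km): east 92 sin 326° = -51.45, north 92 cos 326° = 76.27
Leg 3 (144°, 70 km): east 70 sin 144° = 41.14, north 70 cos 144° = -56.63
Net displacement: -26.51 east, 84.65 north. Direction back to start is (26.51, -84.65): bearing = atan2(26.51, -84.65) mod 360° = 162.61° ≈ 163°.

163°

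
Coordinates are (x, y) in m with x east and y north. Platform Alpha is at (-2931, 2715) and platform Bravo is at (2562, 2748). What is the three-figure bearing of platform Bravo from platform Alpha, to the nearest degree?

Δeast = 2562 − -2931 = 5493.00; Δnorth = 2748 − 2715 = 33.00.
Bearing = atan2(Δeast, Δnorth) mod 360° = 89.66° ≈ 090°.

090°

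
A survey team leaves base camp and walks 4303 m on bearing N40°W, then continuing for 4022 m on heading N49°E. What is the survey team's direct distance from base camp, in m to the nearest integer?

5941 m

Leg 1 (N40°W, 4303 m): east 4303 sin 320° = -2765.92, north 4303 cos 320° = 3296.29
Leg 2 (N49°E, 4022 m): east 4022 sin 49° = 3035.44, north 4022 cos 49° = 2638.67
Net: 269.53 east, 5934.96 north. Distance = √((269.53)² + (5934.96)²) = 5941.076 m.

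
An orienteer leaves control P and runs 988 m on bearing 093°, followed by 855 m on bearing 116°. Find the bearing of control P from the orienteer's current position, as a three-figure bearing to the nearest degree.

Leg 1 (093°, 988 m): east 988 sin 93° = 986.65, north 988 cos 93° = -51.71
Leg 2 (116°, 855 m): east 855 sin 116° = 768.47, north 855 cos 116° = -374.81
Net displacement: 1755.11 east, -426.52 north. Direction back to start is (-1755.11, 426.52): bearing = atan2(-1755.11, 426.52) mod 360° = 283.66° ≈ 284°.

284°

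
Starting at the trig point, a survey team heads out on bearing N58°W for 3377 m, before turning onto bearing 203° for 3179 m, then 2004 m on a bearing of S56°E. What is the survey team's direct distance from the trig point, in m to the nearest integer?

3327 m

Leg 1 (N58°W, 3377 m): east 3377 sin 302° = -2863.86, north 3377 cos 302° = 1789.54
Leg 2 (203°, 3179 m): east 3179 sin 203° = -1242.13, north 3179 cos 203° = -2926.28
Leg 3 (S56°E, 2004 m): east 2004 sin 124° = 1661.39, north 2004 cos 124° = -1120.62
Net: -2444.60 east, -2257.37 north. Distance = √((-2444.60)² + (-2257.37)²) = 3327.431 m.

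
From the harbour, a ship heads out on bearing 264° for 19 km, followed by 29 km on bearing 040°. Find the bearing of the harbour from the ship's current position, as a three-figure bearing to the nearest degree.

179°

Leg 1 (264°, 19 km): east 19 sin 264° = -18.90, north 19 cos 264° = -1.99
Leg 2 (040°, 29 km): east 29 sin 40° = 18.64, north 29 cos 40° = 22.22
Net displacement: -0.26 east, 20.23 north. Direction back to start is (0.26, -20.23): bearing = atan2(0.26, -20.23) mod 360° = 179.28° ≈ 179°.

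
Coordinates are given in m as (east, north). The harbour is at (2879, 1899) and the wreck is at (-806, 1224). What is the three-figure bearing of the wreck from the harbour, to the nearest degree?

Δeast = -806 − 2879 = -3685.00; Δnorth = 1224 − 1899 = -675.00.
Bearing = atan2(Δeast, Δnorth) mod 360° = 259.62° ≈ 260°.

260°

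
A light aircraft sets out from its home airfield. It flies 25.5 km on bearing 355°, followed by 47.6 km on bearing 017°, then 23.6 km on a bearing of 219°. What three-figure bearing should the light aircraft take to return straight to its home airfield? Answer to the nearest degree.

177°

Leg 1 (355°, 25.5 km): east 25.5 sin 355° = -2.22, north 25.5 cos 355° = 25.40
Leg 2 (017°, 47.6 km): east 47.6 sin 17° = 13.92, north 47.6 cos 17° = 45.52
Leg 3 (219°, 23.6 km): east 23.6 sin 219° = -14.85, north 23.6 cos 219° = -18.34
Net displacement: -3.16 east, 52.58 north. Direction back to start is (3.16, -52.58): bearing = atan2(3.16, -52.58) mod 360° = 176.56° ≈ 177°.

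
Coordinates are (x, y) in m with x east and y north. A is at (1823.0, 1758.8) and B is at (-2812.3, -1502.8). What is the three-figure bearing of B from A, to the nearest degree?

Δeast = -2812.3 − 1823.0 = -4635.30; Δnorth = -1502.8 − 1758.8 = -3261.60.
Bearing = atan2(Δeast, Δnorth) mod 360° = 234.87° ≈ 235°.

235°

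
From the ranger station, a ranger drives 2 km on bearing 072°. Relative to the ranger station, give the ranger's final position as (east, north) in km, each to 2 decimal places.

Leg 1 (072°, 2 km): east 2 sin 72° = 1.90, north 2 cos 72° = 0.62
Summing: 1.90 km east, 0.62 km north → (1.90, 0.62).

(1.90, 0.62)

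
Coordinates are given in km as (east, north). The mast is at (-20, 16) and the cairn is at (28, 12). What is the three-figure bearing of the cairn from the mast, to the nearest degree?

095°

Δeast = 28 − -20 = 48.00; Δnorth = 12 − 16 = -4.00.
Bearing = atan2(Δeast, Δnorth) mod 360° = 94.76° ≈ 095°.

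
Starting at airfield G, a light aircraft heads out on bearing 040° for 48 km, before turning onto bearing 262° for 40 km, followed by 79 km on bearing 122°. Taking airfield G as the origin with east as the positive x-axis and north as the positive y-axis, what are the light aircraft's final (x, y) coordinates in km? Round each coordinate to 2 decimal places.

Leg 1 (040°, 48 km): east 48 sin 40° = 30.85, north 48 cos 40° = 36.77
Leg 2 (262°, 40 km): east 40 sin 262° = -39.61, north 40 cos 262° = -5.57
Leg 3 (122°, 79 km): east 79 sin 122° = 67.00, north 79 cos 122° = -41.86
Summing: 58.24 km east, -10.66 km north → (58.24, -10.66).

(58.24, -10.66)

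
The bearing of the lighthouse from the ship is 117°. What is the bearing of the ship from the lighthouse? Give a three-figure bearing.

297°

Back-bearing = 117° + 180° = 297°.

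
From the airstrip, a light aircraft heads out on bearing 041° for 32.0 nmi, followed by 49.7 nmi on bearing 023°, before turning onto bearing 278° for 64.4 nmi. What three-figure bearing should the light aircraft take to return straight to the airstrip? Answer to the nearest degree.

164°

Leg 1 (041°, 32.0 nmi): east 32.0 sin 41° = 20.99, north 32.0 cos 41° = 24.15
Leg 2 (023°, 49.7 nmi): east 49.7 sin 23° = 19.42, north 49.7 cos 23° = 45.75
Leg 3 (278°, 64.4 nmi): east 64.4 sin 278° = -63.77, north 64.4 cos 278° = 8.96
Net displacement: -23.36 east, 78.86 north. Direction back to start is (23.36, -78.86): bearing = atan2(23.36, -78.86) mod 360° = 163.50° ≈ 164°.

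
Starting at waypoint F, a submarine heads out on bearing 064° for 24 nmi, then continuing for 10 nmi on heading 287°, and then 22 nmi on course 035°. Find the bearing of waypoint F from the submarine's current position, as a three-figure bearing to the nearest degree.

Leg 1 (064°, 24 nmi): east 24 sin 64° = 21.57, north 24 cos 64° = 10.52
Leg 2 (287°, 10 nmi): east 10 sin 287° = -9.56, north 10 cos 287° = 2.92
Leg 3 (035°, 22 nmi): east 22 sin 35° = 12.62, north 22 cos 35° = 18.02
Net displacement: 24.63 east, 31.47 north. Direction back to start is (-24.63, -31.47): bearing = atan2(-24.63, -31.47) mod 360° = 218.05° ≈ 218°.

218°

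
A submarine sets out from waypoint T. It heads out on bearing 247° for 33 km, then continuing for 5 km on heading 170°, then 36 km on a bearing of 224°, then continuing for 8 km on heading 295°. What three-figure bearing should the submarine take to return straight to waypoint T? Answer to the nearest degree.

057°

Leg 1 (247°, 33 km): east 33 sin 247° = -30.38, north 33 cos 247° = -12.89
Leg 2 (170°, 5 km): east 5 sin 170° = 0.87, north 5 cos 170° = -4.92
Leg 3 (224°, 36 km): east 36 sin 224° = -25.01, north 36 cos 224° = -25.90
Leg 4 (295°, 8 km): east 8 sin 295° = -7.25, north 8 cos 295° = 3.38
Net displacement: -61.77 east, -40.33 north. Direction back to start is (61.77, 40.33): bearing = atan2(61.77, 40.33) mod 360° = 56.86° ≈ 057°.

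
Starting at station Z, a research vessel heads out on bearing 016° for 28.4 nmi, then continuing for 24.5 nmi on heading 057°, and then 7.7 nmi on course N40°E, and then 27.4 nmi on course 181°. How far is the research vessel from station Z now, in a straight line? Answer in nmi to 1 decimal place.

38.0 nmi

Leg 1 (016°, 28.4 nmi): east 28.4 sin 16° = 7.83, north 28.4 cos 16° = 27.30
Leg 2 (057°, 24.5 nmi): east 24.5 sin 57° = 20.55, north 24.5 cos 57° = 13.34
Leg 3 (N40°E, 7.7 nmi): east 7.7 sin 40° = 4.95, north 7.7 cos 40° = 5.90
Leg 4 (181°, 27.4 nmi): east 27.4 sin 181° = -0.48, north 27.4 cos 181° = -27.40
Net: 32.85 east, 19.15 north. Distance = √((32.85)² + (19.15)²) = 38.020 nmi.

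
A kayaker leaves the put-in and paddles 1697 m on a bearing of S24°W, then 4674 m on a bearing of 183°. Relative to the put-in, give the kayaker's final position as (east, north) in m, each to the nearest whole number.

Leg 1 (S24°W, 1697 m): east 1697 sin 204° = -690.23, north 1697 cos 204° = -1550.29
Leg 2 (183°, 4674 m): east 4674 sin 183° = -244.62, north 4674 cos 183° = -4667.59
Summing: -934.85 m east, -6217.88 m north → (-935, -6218).

(-935, -6218)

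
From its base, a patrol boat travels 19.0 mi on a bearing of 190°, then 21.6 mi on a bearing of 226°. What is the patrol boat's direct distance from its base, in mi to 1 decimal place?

38.6 mi

Leg 1 (190°, 19.0 mi): east 19.0 sin 190° = -3.30, north 19.0 cos 190° = -18.71
Leg 2 (226°, 21.6 mi): east 21.6 sin 226° = -15.54, north 21.6 cos 226° = -15.00
Net: -18.84 east, -33.72 north. Distance = √((-18.84)² + (-33.72)²) = 38.621 mi.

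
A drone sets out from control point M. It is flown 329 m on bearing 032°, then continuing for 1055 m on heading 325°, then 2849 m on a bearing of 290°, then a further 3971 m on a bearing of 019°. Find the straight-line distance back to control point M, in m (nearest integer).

6146 m

Leg 1 (032°, 329 m): east 329 sin 32° = 174.34, north 329 cos 32° = 279.01
Leg 2 (325°, 1055 m): east 1055 sin 325° = -605.12, north 1055 cos 325° = 864.21
Leg 3 (290°, 2849 m): east 2849 sin 290° = -2677.18, north 2849 cos 290° = 974.42
Leg 4 (019°, 3971 m): east 3971 sin 19° = 1292.83, north 3971 cos 19° = 3754.65
Net: -1815.13 east, 5872.28 north. Distance = √((-1815.13)² + (5872.28)²) = 6146.415 m.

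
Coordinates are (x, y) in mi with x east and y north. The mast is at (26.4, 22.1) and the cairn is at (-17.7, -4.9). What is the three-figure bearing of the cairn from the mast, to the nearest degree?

239°

Δeast = -17.7 − 26.4 = -44.10; Δnorth = -4.9 − 22.1 = -27.00.
Bearing = atan2(Δeast, Δnorth) mod 360° = 238.52° ≈ 239°.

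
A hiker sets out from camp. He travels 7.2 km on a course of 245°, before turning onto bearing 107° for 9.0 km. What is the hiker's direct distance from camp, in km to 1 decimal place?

Leg 1 (245°, 7.2 km): east 7.2 sin 245° = -6.53, north 7.2 cos 245° = -3.04
Leg 2 (107°, 9.0 km): east 9.0 sin 107° = 8.61, north 9.0 cos 107° = -2.63
Net: 2.08 east, -5.67 north. Distance = √((2.08)² + (-5.67)²) = 6.044 km.

6.0 km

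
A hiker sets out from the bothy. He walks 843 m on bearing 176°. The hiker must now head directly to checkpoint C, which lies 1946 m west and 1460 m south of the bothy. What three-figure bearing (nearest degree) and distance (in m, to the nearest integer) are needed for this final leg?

Leg 1 (176°, 843 m): east 843 sin 176° = 58.80, north 843 cos 176° = -840.95
Current position: (58.80, -840.95). Target: (-1946, -1460). Remaining: Δeast = -2004.80, Δnorth = -619.05.
Bearing = atan2(-2004.80, -619.05) mod 360° = 252.84°; distance = √((-2004.80)² + (-619.05)²) = 2098.206 m.

253°, 2098 m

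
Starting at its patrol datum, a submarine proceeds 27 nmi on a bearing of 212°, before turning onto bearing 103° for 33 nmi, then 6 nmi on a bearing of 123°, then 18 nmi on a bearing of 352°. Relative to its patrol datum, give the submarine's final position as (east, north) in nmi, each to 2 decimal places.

(20.37, -15.76)

Leg 1 (212°, 27 nmi): east 27 sin 212° = -14.31, north 27 cos 212° = -22.90
Leg 2 (103°, 33 nmi): east 33 sin 103° = 32.15, north 33 cos 103° = -7.42
Leg 3 (123°, 6 nmi): east 6 sin 123° = 5.03, north 6 cos 123° = -3.27
Leg 4 (352°, 18 nmi): east 18 sin 352° = -2.51, north 18 cos 352° = 17.82
Summing: 20.37 nmi east, -15.76 nmi north → (20.37, -15.76).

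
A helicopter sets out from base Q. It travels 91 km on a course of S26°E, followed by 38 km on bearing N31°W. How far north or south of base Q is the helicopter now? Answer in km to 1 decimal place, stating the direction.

49.2 km south

Leg 1 (S26°E, 91 km): east 91 sin 154° = 39.89, north 91 cos 154° = -81.79
Leg 2 (N31°W, 38 km): east 38 sin 329° = -19.57, north 38 cos 329° = 32.57
Net north component: -49.22 km.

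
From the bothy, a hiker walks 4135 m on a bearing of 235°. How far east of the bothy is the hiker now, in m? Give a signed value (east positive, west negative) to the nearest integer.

-3387 m

Leg 1 (235°, 4135 m): east 4135 sin 235° = -3387.19, north 4135 cos 235° = -2371.74
Net east component: -3387.19 m.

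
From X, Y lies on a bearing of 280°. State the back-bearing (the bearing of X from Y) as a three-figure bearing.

100°

Back-bearing = 280° − 180° = 100°.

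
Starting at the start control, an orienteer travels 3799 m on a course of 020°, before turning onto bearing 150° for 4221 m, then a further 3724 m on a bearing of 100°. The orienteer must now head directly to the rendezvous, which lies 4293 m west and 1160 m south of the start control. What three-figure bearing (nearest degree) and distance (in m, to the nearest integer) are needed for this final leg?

Leg 1 (020°, 3799 m): east 3799 sin 20° = 1299.33, north 3799 cos 20° = 3569.89
Leg 2 (150°, 4221 m): east 4221 sin 150° = 2110.50, north 4221 cos 150° = -3655.49
Leg 3 (100°, 3724 m): east 3724 sin 100° = 3667.42, north 3724 cos 100° = -646.67
Current position: (7077.26, -732.27). Target: (-4293, -1160). Remaining: Δeast = -11370.26, Δnorth = -427.73.
Bearing = atan2(-11370.26, -427.73) mod 360° = 267.85°; distance = √((-11370.26)² + (-427.73)²) = 11378.301 m.

268°, 11378 m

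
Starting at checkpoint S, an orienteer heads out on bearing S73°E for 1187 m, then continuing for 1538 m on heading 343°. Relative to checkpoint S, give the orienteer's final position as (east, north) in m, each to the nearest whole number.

Leg 1 (S73°E, 1187 m): east 1187 sin 107° = 1135.13, north 1187 cos 107° = -347.05
Leg 2 (343°, 1538 m): east 1538 sin 343° = -449.67, north 1538 cos 343° = 1470.80
Summing: 685.47 m east, 1123.75 m north → (685, 1124).

(685, 1124)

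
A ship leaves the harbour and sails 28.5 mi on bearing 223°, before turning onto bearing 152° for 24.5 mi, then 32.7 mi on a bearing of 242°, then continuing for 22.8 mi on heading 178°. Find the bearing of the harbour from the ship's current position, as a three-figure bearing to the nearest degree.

Leg 1 (223°, 28.5 mi): east 28.5 sin 223° = -19.44, north 28.5 cos 223° = -20.84
Leg 2 (152°, 24.5 mi): east 24.5 sin 152° = 11.50, north 24.5 cos 152° = -21.63
Leg 3 (242°, 32.7 mi): east 32.7 sin 242° = -28.87, north 32.7 cos 242° = -15.35
Leg 4 (178°, 22.8 mi): east 22.8 sin 178° = 0.80, north 22.8 cos 178° = -22.79
Net displacement: -36.01 east, -80.61 north. Direction back to start is (36.01, 80.61): bearing = atan2(36.01, 80.61) mod 360° = 24.07° ≈ 024°.

024°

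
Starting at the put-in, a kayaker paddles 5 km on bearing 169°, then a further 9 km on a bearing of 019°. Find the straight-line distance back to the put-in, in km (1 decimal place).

5.3 km

Leg 1 (169°, 5 km): east 5 sin 169° = 0.95, north 5 cos 169° = -4.91
Leg 2 (019°, 9 km): east 9 sin 19° = 2.93, north 9 cos 19° = 8.51
Net: 3.88 east, 3.60 north. Distance = √((3.88)² + (3.60)²) = 5.297 km.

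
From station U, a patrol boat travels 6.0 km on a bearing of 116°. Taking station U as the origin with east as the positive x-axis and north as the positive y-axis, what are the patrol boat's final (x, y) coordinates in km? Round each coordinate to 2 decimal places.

(5.39, -2.63)

Leg 1 (116°, 6.0 km): east 6.0 sin 116° = 5.39, north 6.0 cos 116° = -2.63
Summing: 5.39 km east, -2.63 km north → (5.39, -2.63).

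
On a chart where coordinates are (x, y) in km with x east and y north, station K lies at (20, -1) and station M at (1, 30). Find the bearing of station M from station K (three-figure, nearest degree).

Δeast = 1 − 20 = -19.00; Δnorth = 30 − -1 = 31.00.
Bearing = atan2(Δeast, Δnorth) mod 360° = 328.50° ≈ 328°.

328°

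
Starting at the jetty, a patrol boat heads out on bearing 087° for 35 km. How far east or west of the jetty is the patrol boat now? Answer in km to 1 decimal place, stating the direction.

35.0 km east

Leg 1 (087°, 35 km): east 35 sin 87° = 34.95, north 35 cos 87° = 1.83
Net east component: 34.95 km.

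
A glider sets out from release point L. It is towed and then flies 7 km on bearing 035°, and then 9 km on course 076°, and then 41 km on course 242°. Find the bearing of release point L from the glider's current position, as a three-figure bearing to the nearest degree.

064°

Leg 1 (035°, 7 km): east 7 sin 35° = 4.02, north 7 cos 35° = 5.73
Leg 2 (076°, 9 km): east 9 sin 76° = 8.73, north 9 cos 76° = 2.18
Leg 3 (242°, 41 km): east 41 sin 242° = -36.20, north 41 cos 242° = -19.25
Net displacement: -23.45 east, -11.34 north. Direction back to start is (23.45, 11.34): bearing = atan2(23.45, 11.34) mod 360° = 64.20° ≈ 064°.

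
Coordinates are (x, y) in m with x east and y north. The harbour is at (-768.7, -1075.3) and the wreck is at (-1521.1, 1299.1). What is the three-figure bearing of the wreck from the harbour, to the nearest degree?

Δeast = -1521.1 − -768.7 = -752.40; Δnorth = 1299.1 − -1075.3 = 2374.40.
Bearing = atan2(Δeast, Δnorth) mod 360° = 342.42° ≈ 342°.

342°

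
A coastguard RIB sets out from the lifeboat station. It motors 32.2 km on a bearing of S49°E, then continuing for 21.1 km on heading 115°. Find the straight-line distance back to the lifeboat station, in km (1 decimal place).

52.8 km

Leg 1 (S49°E, 32.2 km): east 32.2 sin 131° = 24.30, north 32.2 cos 131° = -21.13
Leg 2 (115°, 21.1 km): east 21.1 sin 115° = 19.12, north 21.1 cos 115° = -8.92
Net: 43.42 east, -30.04 north. Distance = √((43.42)² + (-30.04)²) = 52.804 km.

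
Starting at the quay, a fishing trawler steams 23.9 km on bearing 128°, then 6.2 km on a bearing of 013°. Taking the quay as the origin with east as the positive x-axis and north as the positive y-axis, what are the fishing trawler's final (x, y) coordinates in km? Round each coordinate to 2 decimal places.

(20.23, -8.67)

Leg 1 (128°, 23.9 km): east 23.9 sin 128° = 18.83, north 23.9 cos 128° = -14.71
Leg 2 (013°, 6.2 km): east 6.2 sin 13° = 1.39, north 6.2 cos 13° = 6.04
Summing: 20.23 km east, -8.67 km north → (20.23, -8.67).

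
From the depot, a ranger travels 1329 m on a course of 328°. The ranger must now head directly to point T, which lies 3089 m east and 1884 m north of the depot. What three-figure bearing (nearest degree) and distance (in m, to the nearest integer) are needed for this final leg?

079°, 3868 m

Leg 1 (328°, 1329 m): east 1329 sin 328° = -704.26, north 1329 cos 328° = 1127.06
Current position: (-704.26, 1127.06). Target: (3089, 1884). Remaining: Δeast = 3793.26, Δnorth = 756.94.
Bearing = atan2(3793.26, 756.94) mod 360° = 78.71°; distance = √((3793.26)² + (756.94)²) = 3868.049 m.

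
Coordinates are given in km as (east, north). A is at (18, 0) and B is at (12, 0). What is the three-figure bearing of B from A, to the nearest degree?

270°

Δeast = 12 − 18 = -6.00; Δnorth = 0 − 0 = 0.00.
Bearing = atan2(Δeast, Δnorth) mod 360° = 270.00° ≈ 270°.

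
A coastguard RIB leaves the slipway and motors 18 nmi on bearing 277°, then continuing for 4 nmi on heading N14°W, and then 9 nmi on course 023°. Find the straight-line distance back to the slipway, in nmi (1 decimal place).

Leg 1 (277°, 18 nmi): east 18 sin 277° = -17.87, north 18 cos 277° = 2.19
Leg 2 (N14°W, 4 nmi): east 4 sin 346° = -0.97, north 4 cos 346° = 3.88
Leg 3 (023°, 9 nmi): east 9 sin 23° = 3.52, north 9 cos 23° = 8.28
Net: -15.32 east, 14.36 north. Distance = √((-15.32)² + (14.36)²) = 20.995 nmi.

21.0 nmi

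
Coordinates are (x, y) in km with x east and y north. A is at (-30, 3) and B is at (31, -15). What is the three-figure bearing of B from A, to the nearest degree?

Δeast = 31 − -30 = 61.00; Δnorth = -15 − 3 = -18.00.
Bearing = atan2(Δeast, Δnorth) mod 360° = 106.44° ≈ 106°.

106°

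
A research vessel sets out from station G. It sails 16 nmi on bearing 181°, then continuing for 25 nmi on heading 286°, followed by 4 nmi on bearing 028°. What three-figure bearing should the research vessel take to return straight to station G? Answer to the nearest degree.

Leg 1 (181°, 16 nmi): east 16 sin 181° = -0.28, north 16 cos 181° = -16.00
Leg 2 (286°, 25 nmi): east 25 sin 286° = -24.03, north 25 cos 286° = 6.89
Leg 3 (028°, 4 nmi): east 4 sin 28° = 1.88, north 4 cos 28° = 3.53
Net displacement: -22.43 east, -5.57 north. Direction back to start is (22.43, 5.57): bearing = atan2(22.43, 5.57) mod 360° = 76.04° ≈ 076°.

076°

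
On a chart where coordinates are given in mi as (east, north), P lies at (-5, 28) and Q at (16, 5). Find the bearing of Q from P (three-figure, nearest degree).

138°

Δeast = 16 − -5 = 21.00; Δnorth = 5 − 28 = -23.00.
Bearing = atan2(Δeast, Δnorth) mod 360° = 137.60° ≈ 138°.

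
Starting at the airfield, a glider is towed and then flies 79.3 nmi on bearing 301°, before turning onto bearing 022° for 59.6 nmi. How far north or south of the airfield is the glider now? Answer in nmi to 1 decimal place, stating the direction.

Leg 1 (301°, 79.3 nmi): east 79.3 sin 301° = -67.97, north 79.3 cos 301° = 40.84
Leg 2 (022°, 59.6 nmi): east 59.6 sin 22° = 22.33, north 59.6 cos 22° = 55.26
Net north component: 96.10 nmi.

96.1 nmi north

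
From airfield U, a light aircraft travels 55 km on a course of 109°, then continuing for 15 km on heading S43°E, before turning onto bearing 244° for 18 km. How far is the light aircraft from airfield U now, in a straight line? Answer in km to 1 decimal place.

58.9 km

Leg 1 (109°, 55 km): east 55 sin 109° = 52.00, north 55 cos 109° = -17.91
Leg 2 (S43°E, 15 km): east 15 sin 137° = 10.23, north 15 cos 137° = -10.97
Leg 3 (244°, 18 km): east 18 sin 244° = -16.18, north 18 cos 244° = -7.89
Net: 46.06 east, -36.77 north. Distance = √((46.06)² + (-36.77)²) = 58.931 km.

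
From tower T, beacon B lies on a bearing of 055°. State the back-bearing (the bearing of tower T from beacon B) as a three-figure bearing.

Back-bearing = 055° + 180° = 235°.

235°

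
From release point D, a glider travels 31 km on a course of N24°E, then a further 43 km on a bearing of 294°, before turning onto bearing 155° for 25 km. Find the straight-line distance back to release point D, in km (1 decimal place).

28.2 km

Leg 1 (N24°E, 31 km): east 31 sin 24° = 12.61, north 31 cos 24° = 28.32
Leg 2 (294°, 43 km): east 43 sin 294° = -39.28, north 43 cos 294° = 17.49
Leg 3 (155°, 25 km): east 25 sin 155° = 10.57, north 25 cos 155° = -22.66
Net: -16.11 east, 23.15 north. Distance = √((-16.11)² + (23.15)²) = 28.204 km.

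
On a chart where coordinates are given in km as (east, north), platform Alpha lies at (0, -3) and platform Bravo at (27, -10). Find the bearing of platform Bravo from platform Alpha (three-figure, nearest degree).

105°

Δeast = 27 − 0 = 27.00; Δnorth = -10 − -3 = -7.00.
Bearing = atan2(Δeast, Δnorth) mod 360° = 104.53° ≈ 105°.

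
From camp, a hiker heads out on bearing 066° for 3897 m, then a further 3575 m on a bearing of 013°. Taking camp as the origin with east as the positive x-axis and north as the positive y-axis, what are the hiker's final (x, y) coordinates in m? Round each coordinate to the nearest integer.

(4364, 5068)

Leg 1 (066°, 3897 m): east 3897 sin 66° = 3560.09, north 3897 cos 66° = 1585.05
Leg 2 (013°, 3575 m): east 3575 sin 13° = 804.20, north 3575 cos 13° = 3483.37
Summing: 4364.29 m east, 5068.43 m north → (4364, 5068).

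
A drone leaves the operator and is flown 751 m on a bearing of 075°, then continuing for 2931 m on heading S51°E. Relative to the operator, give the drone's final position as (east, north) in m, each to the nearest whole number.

Leg 1 (075°, 751 m): east 751 sin 75° = 725.41, north 751 cos 75° = 194.37
Leg 2 (S51°E, 2931 m): east 2931 sin 129° = 2277.81, north 2931 cos 129° = -1844.54
Summing: 3003.23 m east, -1650.16 m north → (3003, -1650).

(3003, -1650)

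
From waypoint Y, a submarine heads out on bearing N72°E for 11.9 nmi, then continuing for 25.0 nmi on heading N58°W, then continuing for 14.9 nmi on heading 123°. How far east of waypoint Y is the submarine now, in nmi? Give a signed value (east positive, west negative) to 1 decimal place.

2.6 nmi

Leg 1 (N72°E, 11.9 nmi): east 11.9 sin 72° = 11.32, north 11.9 cos 72° = 3.68
Leg 2 (N58°W, 25.0 nmi): east 25.0 sin 302° = -21.20, north 25.0 cos 302° = 13.25
Leg 3 (123°, 14.9 nmi): east 14.9 sin 123° = 12.50, north 14.9 cos 123° = -8.12
Net east component: 2.61 nmi.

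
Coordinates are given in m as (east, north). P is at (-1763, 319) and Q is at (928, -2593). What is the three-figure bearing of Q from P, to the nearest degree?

137°

Δeast = 928 − -1763 = 2691.00; Δnorth = -2593 − 319 = -2912.00.
Bearing = atan2(Δeast, Δnorth) mod 360° = 137.26° ≈ 137°.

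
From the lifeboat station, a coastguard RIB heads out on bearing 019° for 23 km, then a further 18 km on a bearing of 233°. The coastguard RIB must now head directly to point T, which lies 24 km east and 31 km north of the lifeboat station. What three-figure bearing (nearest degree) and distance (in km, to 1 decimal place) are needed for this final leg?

Leg 1 (019°, 23 km): east 23 sin 19° = 7.49, north 23 cos 19° = 21.75
Leg 2 (233°, 18 km): east 18 sin 233° = -14.38, north 18 cos 233° = -10.83
Current position: (-6.89, 10.91). Target: (24, 31). Remaining: Δeast = 30.89, Δnorth = 20.09.
Bearing = atan2(30.89, 20.09) mod 360° = 56.96°; distance = √((30.89)² + (20.09)²) = 36.844 km.

057°, 36.8 km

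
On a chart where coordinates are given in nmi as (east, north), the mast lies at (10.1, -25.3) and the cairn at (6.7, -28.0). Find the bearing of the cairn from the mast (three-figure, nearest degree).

232°

Δeast = 6.7 − 10.1 = -3.40; Δnorth = -28.0 − -25.3 = -2.70.
Bearing = atan2(Δeast, Δnorth) mod 360° = 231.55° ≈ 232°.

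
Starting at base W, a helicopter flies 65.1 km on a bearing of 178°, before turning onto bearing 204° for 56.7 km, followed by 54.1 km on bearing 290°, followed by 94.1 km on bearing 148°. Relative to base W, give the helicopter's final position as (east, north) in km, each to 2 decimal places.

(-21.76, -178.16)

Leg 1 (178°, 65.1 km): east 65.1 sin 178° = 2.27, north 65.1 cos 178° = -65.06
Leg 2 (204°, 56.7 km): east 56.7 sin 204° = -23.06, north 56.7 cos 204° = -51.80
Leg 3 (290°, 54.1 km): east 54.1 sin 290° = -50.84, north 54.1 cos 290° = 18.50
Leg 4 (148°, 94.1 km): east 94.1 sin 148° = 49.87, north 94.1 cos 148° = -79.80
Summing: -21.76 km east, -178.16 km north → (-21.76, -178.16).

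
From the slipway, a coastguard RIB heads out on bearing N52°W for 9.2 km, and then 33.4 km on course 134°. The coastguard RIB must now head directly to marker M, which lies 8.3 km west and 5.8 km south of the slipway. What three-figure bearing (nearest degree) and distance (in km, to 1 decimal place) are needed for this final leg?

Leg 1 (N52°W, 9.2 km): east 9.2 sin 308° = -7.25, north 9.2 cos 308° = 5.66
Leg 2 (134°, 33.4 km): east 33.4 sin 134° = 24.03, north 33.4 cos 134° = -23.20
Current position: (16.78, -17.54). Target: (-8.3, -5.8). Remaining: Δeast = -25.08, Δnorth = 11.74.
Bearing = atan2(-25.08, 11.74) mod 360° = 295.08°; distance = √((-25.08)² + (11.74)²) = 27.687 km.

295°, 27.7 km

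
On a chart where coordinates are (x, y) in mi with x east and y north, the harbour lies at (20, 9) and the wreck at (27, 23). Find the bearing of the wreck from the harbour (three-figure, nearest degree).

027°

Δeast = 27 − 20 = 7.00; Δnorth = 23 − 9 = 14.00.
Bearing = atan2(Δeast, Δnorth) mod 360° = 26.57° ≈ 027°.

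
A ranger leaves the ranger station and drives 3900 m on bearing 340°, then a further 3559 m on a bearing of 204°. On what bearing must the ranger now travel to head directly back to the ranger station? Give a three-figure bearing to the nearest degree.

Leg 1 (340°, 3900 m): east 3900 sin 340° = -1333.88, north 3900 cos 340° = 3664.80
Leg 2 (204°, 3559 m): east 3559 sin 204° = -1447.58, north 3559 cos 204° = -3251.31
Net displacement: -2781.45 east, 413.49 north. Direction back to start is (2781.45, -413.49): bearing = atan2(2781.45, -413.49) mod 360° = 98.46° ≈ 098°.

098°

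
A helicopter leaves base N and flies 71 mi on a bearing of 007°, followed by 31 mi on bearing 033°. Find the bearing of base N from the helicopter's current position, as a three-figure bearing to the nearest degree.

195°

Leg 1 (007°, 71 mi): east 71 sin 7° = 8.65, north 71 cos 7° = 70.47
Leg 2 (033°, 31 mi): east 31 sin 33° = 16.88, north 31 cos 33° = 26.00
Net displacement: 25.54 east, 96.47 north. Direction back to start is (-25.54, -96.47): bearing = atan2(-25.54, -96.47) mod 360° = 194.83° ≈ 195°.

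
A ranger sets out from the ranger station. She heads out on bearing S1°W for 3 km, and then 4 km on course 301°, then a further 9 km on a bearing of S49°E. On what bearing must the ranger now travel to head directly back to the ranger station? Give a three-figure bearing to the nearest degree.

Leg 1 (S1°W, 3 km): east 3 sin 181° = -0.05, north 3 cos 181° = -3.00
Leg 2 (301°, 4 km): east 4 sin 301° = -3.43, north 4 cos 301° = 2.06
Leg 3 (S49°E, 9 km): east 9 sin 131° = 6.79, north 9 cos 131° = -5.90
Net displacement: 3.31 east, -6.84 north. Direction back to start is (-3.31, 6.84): bearing = atan2(-3.31, 6.84) mod 360° = 334.18° ≈ 334°.

334°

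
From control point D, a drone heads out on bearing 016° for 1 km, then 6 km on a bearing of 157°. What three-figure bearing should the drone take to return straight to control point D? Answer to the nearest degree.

330°

Leg 1 (016°, 1 km): east 1 sin 16° = 0.28, north 1 cos 16° = 0.96
Leg 2 (157°, 6 km): east 6 sin 157° = 2.34, north 6 cos 157° = -5.52
Net displacement: 2.62 east, -4.56 north. Direction back to start is (-2.62, 4.56): bearing = atan2(-2.62, 4.56) mod 360° = 330.13° ≈ 330°.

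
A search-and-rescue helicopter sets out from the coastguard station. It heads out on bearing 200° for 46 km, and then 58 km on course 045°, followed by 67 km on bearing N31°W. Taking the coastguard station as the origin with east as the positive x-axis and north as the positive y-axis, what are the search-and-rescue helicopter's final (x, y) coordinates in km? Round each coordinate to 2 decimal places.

Leg 1 (200°, 46 km): east 46 sin 200° = -15.73, north 46 cos 200° = -43.23
Leg 2 (045°, 58 km): east 58 sin 45° = 41.01, north 58 cos 45° = 41.01
Leg 3 (N31°W, 67 km): east 67 sin 329° = -34.51, north 67 cos 329° = 57.43
Summing: -9.23 km east, 55.22 km north → (-9.23, 55.22).

(-9.23, 55.22)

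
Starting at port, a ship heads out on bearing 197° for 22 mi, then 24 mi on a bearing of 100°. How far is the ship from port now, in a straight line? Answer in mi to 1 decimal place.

30.5 mi

Leg 1 (197°, 22 mi): east 22 sin 197° = -6.43, north 22 cos 197° = -21.04
Leg 2 (100°, 24 mi): east 24 sin 100° = 23.64, north 24 cos 100° = -4.17
Net: 17.20 east, -25.21 north. Distance = √((17.20)² + (-25.21)²) = 30.517 mi.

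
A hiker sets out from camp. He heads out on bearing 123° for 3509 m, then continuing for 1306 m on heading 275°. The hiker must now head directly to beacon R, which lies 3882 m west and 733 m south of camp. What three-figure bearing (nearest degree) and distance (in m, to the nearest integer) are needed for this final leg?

281°, 5625 m

Leg 1 (123°, 3509 m): east 3509 sin 123° = 2942.90, north 3509 cos 123° = -1911.14
Leg 2 (275°, 1306 m): east 1306 sin 275° = -1301.03, north 1306 cos 275° = 113.83
Current position: (1641.86, -1797.31). Target: (-3882, -733). Remaining: Δeast = -5523.86, Δnorth = 1064.31.
Bearing = atan2(-5523.86, 1064.31) mod 360° = 280.91°; distance = √((-5523.86)² + (1064.31)²) = 5625.464 m.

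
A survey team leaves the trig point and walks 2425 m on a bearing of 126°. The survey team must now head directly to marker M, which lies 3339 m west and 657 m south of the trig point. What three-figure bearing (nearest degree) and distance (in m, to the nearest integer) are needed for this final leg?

Leg 1 (126°, 2425 m): east 2425 sin 126° = 1961.87, north 2425 cos 126° = -1425.38
Current position: (1961.87, -1425.38). Target: (-3339, -657). Remaining: Δeast = -5300.87, Δnorth = 768.38.
Bearing = atan2(-5300.87, 768.38) mod 360° = 278.25°; distance = √((-5300.87)² + (768.38)²) = 5356.266 m.

278°, 5356 m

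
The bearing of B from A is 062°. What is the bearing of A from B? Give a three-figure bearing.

Back-bearing = 062° + 180° = 242°.

242°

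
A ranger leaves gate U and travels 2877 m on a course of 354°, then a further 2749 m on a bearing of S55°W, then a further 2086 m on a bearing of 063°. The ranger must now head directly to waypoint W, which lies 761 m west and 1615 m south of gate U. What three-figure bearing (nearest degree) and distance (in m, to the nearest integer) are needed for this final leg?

Leg 1 (354°, 2877 m): east 2877 sin 354° = -300.73, north 2877 cos 354° = 2861.24
Leg 2 (S55°W, 2749 m): east 2749 sin 235° = -2251.85, north 2749 cos 235° = -1576.76
Leg 3 (063°, 2086 m): east 2086 sin 63° = 1858.64, north 2086 cos 63° = 947.02
Current position: (-693.94, 2231.50). Target: (-761, -1615). Remaining: Δeast = -67.06, Δnorth = -3846.50.
Bearing = atan2(-67.06, -3846.50) mod 360° = 181.00°; distance = √((-67.06)² + (-3846.50)²) = 3847.087 m.

181°, 3847 m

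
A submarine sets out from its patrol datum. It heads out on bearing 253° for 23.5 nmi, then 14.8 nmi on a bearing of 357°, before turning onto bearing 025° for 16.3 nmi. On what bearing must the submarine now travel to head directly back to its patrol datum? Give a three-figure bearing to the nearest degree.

Leg 1 (253°, 23.5 nmi): east 23.5 sin 253° = -22.47, north 23.5 cos 253° = -6.87
Leg 2 (357°, 14.8 nmi): east 14.8 sin 357° = -0.77, north 14.8 cos 357° = 14.78
Leg 3 (025°, 16.3 nmi): east 16.3 sin 25° = 6.89, north 16.3 cos 25° = 14.77
Net displacement: -16.36 east, 22.68 north. Direction back to start is (16.36, -22.68): bearing = atan2(16.36, -22.68) mod 360° = 144.20° ≈ 144°.

144°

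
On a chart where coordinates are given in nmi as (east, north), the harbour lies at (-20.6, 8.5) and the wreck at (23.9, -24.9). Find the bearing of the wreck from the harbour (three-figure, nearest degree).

127°

Δeast = 23.9 − -20.6 = 44.50; Δnorth = -24.9 − 8.5 = -33.40.
Bearing = atan2(Δeast, Δnorth) mod 360° = 126.89° ≈ 127°.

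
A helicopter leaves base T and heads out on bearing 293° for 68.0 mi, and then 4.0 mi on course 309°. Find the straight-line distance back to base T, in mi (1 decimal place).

71.9 mi

Leg 1 (293°, 68.0 mi): east 68.0 sin 293° = -62.59, north 68.0 cos 293° = 26.57
Leg 2 (309°, 4.0 mi): east 4.0 sin 309° = -3.11, north 4.0 cos 309° = 2.52
Net: -65.70 east, 29.09 north. Distance = √((-65.70)² + (29.09)²) = 71.854 mi.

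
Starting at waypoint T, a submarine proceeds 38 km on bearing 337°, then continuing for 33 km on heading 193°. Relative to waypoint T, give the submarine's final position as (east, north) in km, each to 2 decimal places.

Leg 1 (337°, 38 km): east 38 sin 337° = -14.85, north 38 cos 337° = 34.98
Leg 2 (193°, 33 km): east 33 sin 193° = -7.42, north 33 cos 193° = -32.15
Summing: -22.27 km east, 2.82 km north → (-22.27, 2.82).

(-22.27, 2.82)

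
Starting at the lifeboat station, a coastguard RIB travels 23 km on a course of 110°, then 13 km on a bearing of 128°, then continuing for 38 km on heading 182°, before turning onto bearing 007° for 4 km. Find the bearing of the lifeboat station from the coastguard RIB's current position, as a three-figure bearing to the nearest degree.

328°

Leg 1 (110°, 23 km): east 23 sin 110° = 21.61, north 23 cos 110° = -7.87
Leg 2 (128°, 13 km): east 13 sin 128° = 10.24, north 13 cos 128° = -8.00
Leg 3 (182°, 38 km): east 38 sin 182° = -1.33, north 38 cos 182° = -37.98
Leg 4 (007°, 4 km): east 4 sin 7° = 0.49, north 4 cos 7° = 3.97
Net displacement: 31.02 east, -49.88 north. Direction back to start is (-31.02, 49.88): bearing = atan2(-31.02, 49.88) mod 360° = 328.12° ≈ 328°.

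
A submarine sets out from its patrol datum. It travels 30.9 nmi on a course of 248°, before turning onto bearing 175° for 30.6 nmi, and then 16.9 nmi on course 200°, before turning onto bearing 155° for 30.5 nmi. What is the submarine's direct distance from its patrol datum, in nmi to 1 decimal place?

Leg 1 (248°, 30.9 nmi): east 30.9 sin 248° = -28.65, north 30.9 cos 248° = -11.58
Leg 2 (175°, 30.6 nmi): east 30.6 sin 175° = 2.67, north 30.6 cos 175° = -30.48
Leg 3 (200°, 16.9 nmi): east 16.9 sin 200° = -5.78, north 16.9 cos 200° = -15.88
Leg 4 (155°, 30.5 nmi): east 30.5 sin 155° = 12.89, north 30.5 cos 155° = -27.64
Net: -18.87 east, -85.58 north. Distance = √((-18.87)² + (-85.58)²) = 87.638 nmi.

87.6 nmi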